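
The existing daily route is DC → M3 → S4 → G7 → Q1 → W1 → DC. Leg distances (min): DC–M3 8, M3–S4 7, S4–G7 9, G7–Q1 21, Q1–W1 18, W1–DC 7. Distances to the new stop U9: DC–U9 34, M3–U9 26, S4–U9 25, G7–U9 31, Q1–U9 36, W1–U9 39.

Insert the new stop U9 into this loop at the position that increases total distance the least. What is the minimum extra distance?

Insertion cost between consecutive stops i–j is d(i,U9) + d(U9,j) − d(i,j):
  between DC and M3: 34 + 26 − 8 = 52
  between M3 and S4: 26 + 25 − 7 = 44
  between S4 and G7: 25 + 31 − 9 = 47
  between G7 and Q1: 31 + 36 − 21 = 46
  between Q1 and W1: 36 + 39 − 18 = 57
  between W1 and DC: 39 + 34 − 7 = 66
Cheapest insertion is between M3 and S4, adding 44.
New total = 70 + 44 = 114.

Adding 44 min by placing U9 on the M3–S4 leg.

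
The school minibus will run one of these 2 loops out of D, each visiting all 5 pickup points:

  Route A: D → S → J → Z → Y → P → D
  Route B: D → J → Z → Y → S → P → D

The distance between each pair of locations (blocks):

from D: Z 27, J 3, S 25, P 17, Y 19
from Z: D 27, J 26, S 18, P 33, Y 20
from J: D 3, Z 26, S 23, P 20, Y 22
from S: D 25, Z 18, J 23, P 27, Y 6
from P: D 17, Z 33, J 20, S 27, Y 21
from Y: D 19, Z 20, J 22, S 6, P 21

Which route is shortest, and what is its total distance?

Route A: 25 + 23 + 26 + 20 + 21 + 17 = 132
Route B: 3 + 26 + 20 + 6 + 27 + 17 = 99

99 blocks — Route B is the shortest.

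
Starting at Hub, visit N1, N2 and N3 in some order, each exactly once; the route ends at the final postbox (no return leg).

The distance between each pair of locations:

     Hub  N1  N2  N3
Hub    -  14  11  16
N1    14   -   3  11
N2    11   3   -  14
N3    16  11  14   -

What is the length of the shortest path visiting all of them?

Minimum one-way distance = 25.

There are 3! = 6 possible orderings.
Hub - N1 - N2 - N3: 14+3+14 = 31
Hub - N1 - N3 - N2: 14+11+14 = 39
Hub - N2 - N1 - N3: 11+3+11 = 25
Hub - N2 - N3 - N1: 11+14+11 = 36
Hub - N3 - N1 - N2: 16+11+3 = 30
Hub - N3 - N2 - N1: 16+14+3 = 33
The minimum is 25.
One shortest path: Hub → N2 → N1 → N3.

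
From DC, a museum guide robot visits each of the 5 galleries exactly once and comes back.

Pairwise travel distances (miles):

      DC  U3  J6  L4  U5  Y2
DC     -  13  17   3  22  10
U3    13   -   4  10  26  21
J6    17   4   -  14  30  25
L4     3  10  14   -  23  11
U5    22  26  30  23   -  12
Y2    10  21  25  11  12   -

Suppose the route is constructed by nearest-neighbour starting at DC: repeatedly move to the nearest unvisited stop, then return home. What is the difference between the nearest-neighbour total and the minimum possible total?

The nearest-neighbour route is 7 miles longer than optimal.

DC: L4=3, Y2=10, U3=13, J6=17, U5=22 ⇒ L4
L4: U3=10, Y2=11, J6=14, U5=23 ⇒ U3
U3: J6=4, Y2=21, U5=26 ⇒ J6
J6: Y2=25, U5=30 ⇒ Y2
Y2: U5=12 ⇒ U5
NN route DC → L4 → U3 → J6 → Y2 → U5 → DC costs 76.
Optimal: DC → L4 → U3 → J6 → U5 → Y2 → DC costs 69 (by enumerating all 60 distinct tours).
Excess = 76 − 69 = 7.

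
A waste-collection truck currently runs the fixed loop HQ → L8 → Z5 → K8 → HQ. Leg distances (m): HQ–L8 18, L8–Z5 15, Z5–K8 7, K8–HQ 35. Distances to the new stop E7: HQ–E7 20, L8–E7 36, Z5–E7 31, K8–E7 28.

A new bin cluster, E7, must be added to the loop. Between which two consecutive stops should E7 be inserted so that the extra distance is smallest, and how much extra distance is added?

Insertion cost between consecutive stops i–j is d(i,E7) + d(E7,j) − d(i,j):
  between HQ and L8: 20 + 36 − 18 = 38
  between L8 and Z5: 36 + 31 − 15 = 52
  between Z5 and K8: 31 + 28 − 7 = 52
  between K8 and HQ: 28 + 20 − 35 = 13
Cheapest insertion is between K8 and HQ, adding 13.
New total = 75 + 13 = 88.

Minimum extra distance: 13 m, inserting E7 between K8 and HQ.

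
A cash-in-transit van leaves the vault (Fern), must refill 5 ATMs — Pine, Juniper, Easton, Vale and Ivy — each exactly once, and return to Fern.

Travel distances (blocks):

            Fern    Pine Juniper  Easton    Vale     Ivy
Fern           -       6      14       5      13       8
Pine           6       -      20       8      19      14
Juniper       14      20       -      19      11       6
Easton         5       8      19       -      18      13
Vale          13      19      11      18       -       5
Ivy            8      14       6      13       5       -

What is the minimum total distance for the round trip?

Minimum total distance: 57 blocks.

Fern→Pine→Juniper→Easton→Vale→Ivy→Fern: 6+20+19+18+5+8 = 76
Fern→Pine→Juniper→Easton→Ivy→Vale→Fern: 6+20+19+13+5+13 = 76
Fern→Pine→Juniper→Vale→Easton→Ivy→Fern: 6+20+11+18+13+8 = 76
Fern→Pine→Juniper→Vale→Ivy→Easton→Fern: 6+20+11+5+13+5 = 60
Fern→Pine→Juniper→Ivy→Easton→Vale→Fern: 6+20+6+13+18+13 = 76
Fern→Pine→Juniper→Ivy→Vale→Easton→Fern: 6+20+6+5+18+5 = 60
Fern→Pine→Easton→Juniper→Vale→Ivy→Fern: 6+8+19+11+5+8 = 57
Fern→Pine→Easton→Juniper→Ivy→Vale→Fern: 6+8+19+6+5+13 = 57
Fern→Pine→Easton→Vale→Juniper→Ivy→Fern: 6+8+18+11+6+8 = 57
Fern→Pine→Easton→Vale→Ivy→Juniper→Fern: 6+8+18+5+6+14 = 57
Fern→Pine→Easton→Ivy→Juniper→Vale→Fern: 6+8+13+6+11+13 = 57
Fern→Pine→Easton→Ivy→Vale→Juniper→Fern: 6+8+13+5+11+14 = 57
Fern→Pine→Vale→Juniper→Easton→Ivy→Fern: 6+19+11+19+13+8 = 76
Fern→Pine→Vale→Juniper→Ivy→Easton→Fern: 6+19+11+6+13+5 = 60
… (46 more)
The minimum is 57.
One optimal route: Fern → Pine → Easton → Juniper → Vale → Ivy → Fern (or its reverse).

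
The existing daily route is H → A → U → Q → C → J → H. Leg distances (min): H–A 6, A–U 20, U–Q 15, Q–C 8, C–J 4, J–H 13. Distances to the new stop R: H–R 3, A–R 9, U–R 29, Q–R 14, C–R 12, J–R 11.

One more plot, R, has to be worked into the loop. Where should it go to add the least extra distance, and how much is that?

Insertion cost between consecutive stops i–j is d(i,R) + d(R,j) − d(i,j):
  between H and A: 3 + 9 − 6 = 6
  between A and U: 9 + 29 − 20 = 18
  between U and Q: 29 + 14 − 15 = 28
  between Q and C: 14 + 12 − 8 = 18
  between C and J: 12 + 11 − 4 = 19
  between J and H: 11 + 3 − 13 = 1
Cheapest insertion is between J and H, adding 1.
New total = 66 + 1 = 67.

+1 min — insert R between J and H.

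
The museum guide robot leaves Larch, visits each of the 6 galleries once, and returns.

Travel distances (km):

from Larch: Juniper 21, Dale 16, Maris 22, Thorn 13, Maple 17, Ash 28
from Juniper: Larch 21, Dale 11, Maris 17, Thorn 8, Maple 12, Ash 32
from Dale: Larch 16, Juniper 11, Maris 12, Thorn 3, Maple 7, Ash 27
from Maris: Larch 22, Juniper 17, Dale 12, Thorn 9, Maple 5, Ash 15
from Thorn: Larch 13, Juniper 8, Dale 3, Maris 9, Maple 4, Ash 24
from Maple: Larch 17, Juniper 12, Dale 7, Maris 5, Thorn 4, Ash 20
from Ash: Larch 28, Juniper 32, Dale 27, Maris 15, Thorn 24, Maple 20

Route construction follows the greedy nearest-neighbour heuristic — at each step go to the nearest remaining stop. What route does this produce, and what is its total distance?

From Larch: distances to unvisited — Thorn=13, Dale=16, Maple=17, Juniper=21, Maris=22, Ash=28. Nearest is Thorn (13).
From Thorn: distances to unvisited — Dale=3, Maple=4, Juniper=8, Maris=9, Ash=24. Nearest is Dale (3).
From Dale: distances to unvisited — Maple=7, Juniper=11, Maris=12, Ash=27. Nearest is Maple (7).
From Maple: distances to unvisited — Maris=5, Juniper=12, Ash=20. Nearest is Maris (5).
From Maris: distances to unvisited — Ash=15, Juniper=17. Nearest is Ash (15).
From Ash: distances to unvisited — Juniper=32. Nearest is Juniper (32).
Return Juniper→Larch: 21.
Total = 13 + 3 + 7 + 5 + 15 + 32 + 21 = 96.

Total distance 96 km via the nearest-neighbour route Larch → Thorn → Dale → Maple → Maris → Ash → Juniper → Larch.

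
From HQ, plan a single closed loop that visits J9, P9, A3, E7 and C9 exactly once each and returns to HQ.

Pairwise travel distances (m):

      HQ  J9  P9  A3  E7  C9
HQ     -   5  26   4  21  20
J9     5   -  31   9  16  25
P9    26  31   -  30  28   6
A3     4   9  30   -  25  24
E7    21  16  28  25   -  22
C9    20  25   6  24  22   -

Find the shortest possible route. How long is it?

With 5 stops there are 5!/2 = 60 distinct round trips (a route and its reverse cost the same).
HQ → J9 → P9 → A3 → E7 → C9 → HQ: 5+31+30+25+22+20 = 133
HQ → J9 → P9 → A3 → C9 → E7 → HQ: 5+31+30+24+22+21 = 133
HQ → J9 → P9 → E7 → A3 → C9 → HQ: 5+31+28+25+24+20 = 133
HQ → J9 → P9 → E7 → C9 → A3 → HQ: 5+31+28+22+24+4 = 114
HQ → J9 → P9 → C9 → A3 → E7 → HQ: 5+31+6+24+25+21 = 112
HQ → J9 → P9 → C9 → E7 → A3 → HQ: 5+31+6+22+25+4 = 93
HQ → J9 → A3 → P9 → E7 → C9 → HQ: 5+9+30+28+22+20 = 114
HQ → J9 → A3 → P9 → C9 → E7 → HQ: 5+9+30+6+22+21 = 93
HQ → J9 → A3 → E7 → P9 → C9 → HQ: 5+9+25+28+6+20 = 93
HQ → J9 → A3 → E7 → C9 → P9 → HQ: 5+9+25+22+6+26 = 93
HQ → J9 → A3 → C9 → P9 → E7 → HQ: 5+9+24+6+28+21 = 93
HQ → J9 → A3 → C9 → E7 → P9 → HQ: 5+9+24+22+28+26 = 114
HQ → J9 → E7 → P9 → A3 → C9 → HQ: 5+16+28+30+24+20 = 123
HQ → J9 → E7 → P9 → C9 → A3 → HQ: 5+16+28+6+24+4 = 83
… (46 more)
The minimum is 83.
One optimal route: HQ → J9 → E7 → P9 → C9 → A3 → HQ (or its reverse).

Minimum total distance: 83 m.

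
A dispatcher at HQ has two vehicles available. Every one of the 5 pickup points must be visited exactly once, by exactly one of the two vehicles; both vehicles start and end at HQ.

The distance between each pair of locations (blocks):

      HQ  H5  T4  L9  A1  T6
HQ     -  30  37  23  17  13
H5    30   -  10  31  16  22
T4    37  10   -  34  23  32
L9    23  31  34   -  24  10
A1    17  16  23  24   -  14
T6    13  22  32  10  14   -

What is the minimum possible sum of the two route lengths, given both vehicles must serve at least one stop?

There are 2^4 − 1 = 15 ways to divide the 5 stops into two non-empty groups. For each, the best each vehicle can do is its own shortest tour through its group:
  {H5} + {T4, L9, A1, T6}: 60 + 97 = 157
  {T4} + {H5, L9, A1, T6}: 74 + 87 = 161
  {H5, T4} + {L9, A1, T6}: 77 + 64 = 141
  {L9} + {H5, T4, A1, T6}: 46 + 85 = 131
  {H5, L9} + {T4, A1, T6}: 84 + 85 = 169
  {T4, L9} + {H5, A1, T6}: 94 + 68 = 162
  … (15 splits in total)
  {H5, T4, A1} + {L9, T6}: 80 + 46 = 126  ← best
Best: vehicle 1 HQ → H5 → T4 → A1 → HQ = 80; vehicle 2 HQ → L9 → T6 → HQ = 46; combined 126.

Minimum combined distance: 126 blocks.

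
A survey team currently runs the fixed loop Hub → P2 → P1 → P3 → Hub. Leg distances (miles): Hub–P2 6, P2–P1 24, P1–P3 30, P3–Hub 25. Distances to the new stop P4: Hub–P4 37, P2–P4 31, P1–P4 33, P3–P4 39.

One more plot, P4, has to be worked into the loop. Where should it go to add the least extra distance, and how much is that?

Adding 40 miles by placing P4 on the P2–P1 leg.

Insertion cost between consecutive stops i–j is d(i,P4) + d(P4,j) − d(i,j):
  between Hub and P2: 37 + 31 − 6 = 62
  between P2 and P1: 31 + 33 − 24 = 40
  between P1 and P3: 33 + 39 − 30 = 42
  between P3 and Hub: 39 + 37 − 25 = 51
Cheapest insertion is between P2 and P1, adding 40.
New total = 85 + 40 = 125.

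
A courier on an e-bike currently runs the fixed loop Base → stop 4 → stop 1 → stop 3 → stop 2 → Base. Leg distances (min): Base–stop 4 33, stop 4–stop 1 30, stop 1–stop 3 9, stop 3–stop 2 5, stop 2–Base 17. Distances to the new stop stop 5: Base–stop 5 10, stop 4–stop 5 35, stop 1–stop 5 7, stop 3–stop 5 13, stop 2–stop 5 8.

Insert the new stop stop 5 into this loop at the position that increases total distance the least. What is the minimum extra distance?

Minimum extra distance: 1 min, inserting stop 5 between stop 2 and Base.

Insertion cost between consecutive stops i–j is d(i,stop 5) + d(stop 5,j) − d(i,j):
  between Base and stop 4: 10 + 35 − 33 = 12
  between stop 4 and stop 1: 35 + 7 − 30 = 12
  between stop 1 and stop 3: 7 + 13 − 9 = 11
  between stop 3 and stop 2: 13 + 8 − 5 = 16
  between stop 2 and Base: 8 + 10 − 17 = 1
Cheapest insertion is between stop 2 and Base, adding 1.
New total = 94 + 1 = 95.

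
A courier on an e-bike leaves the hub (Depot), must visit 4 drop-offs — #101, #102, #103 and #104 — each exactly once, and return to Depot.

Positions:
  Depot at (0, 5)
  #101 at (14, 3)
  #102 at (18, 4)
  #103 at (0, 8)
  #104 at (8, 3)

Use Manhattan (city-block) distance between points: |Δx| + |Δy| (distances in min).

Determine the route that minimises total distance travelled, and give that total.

46 min — the shortest possible round trip.

Depot - #101 - #102 - #103 - #104 - Depot: 16+5+22+13+10 = 66
Depot - #101 - #102 - #104 - #103 - Depot: 16+5+11+13+3 = 48
Depot - #101 - #103 - #102 - #104 - Depot: 16+19+22+11+10 = 78
Depot - #101 - #103 - #104 - #102 - Depot: 16+19+13+11+19 = 78
Depot - #101 - #104 - #102 - #103 - Depot: 16+6+11+22+3 = 58
Depot - #101 - #104 - #103 - #102 - Depot: 16+6+13+22+19 = 76
Depot - #102 - #101 - #103 - #104 - Depot: 19+5+19+13+10 = 66
Depot - #102 - #101 - #104 - #103 - Depot: 19+5+6+13+3 = 46
Depot - #102 - #103 - #101 - #104 - Depot: 19+22+19+6+10 = 76
Depot - #102 - #104 - #101 - #103 - Depot: 19+11+6+19+3 = 58
Depot - #103 - #101 - #102 - #104 - Depot: 3+19+5+11+10 = 48
Depot - #103 - #102 - #101 - #104 - Depot: 3+22+5+6+10 = 46
The minimum is 46.
One optimal route: Depot → #102 → #101 → #104 → #103 → Depot (or its reverse).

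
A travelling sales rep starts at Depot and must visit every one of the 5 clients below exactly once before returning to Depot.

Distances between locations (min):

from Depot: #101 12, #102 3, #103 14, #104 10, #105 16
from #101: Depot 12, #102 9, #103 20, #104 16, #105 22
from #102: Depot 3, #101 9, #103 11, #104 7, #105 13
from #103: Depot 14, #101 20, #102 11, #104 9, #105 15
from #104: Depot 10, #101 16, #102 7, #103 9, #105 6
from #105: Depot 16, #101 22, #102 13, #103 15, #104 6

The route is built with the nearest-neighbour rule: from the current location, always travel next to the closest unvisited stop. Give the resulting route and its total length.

At Depot the remaining stops are #102 3, #104 10, #101 12, #103 14, #105 16; go to #102.
At #102 the remaining stops are #104 7, #101 9, #103 11, #105 13; go to #104.
At #104 the remaining stops are #105 6, #103 9, #101 16; go to #105.
At #105 the remaining stops are #103 15, #101 22; go to #103.
At #103 the remaining stops are #101 20; go to #101.
Return #101→Depot: 12.
Total = 3 + 7 + 6 + 15 + 20 + 12 = 63.

Total distance 63 min via the nearest-neighbour route Depot → #102 → #104 → #105 → #103 → #101 → Depot.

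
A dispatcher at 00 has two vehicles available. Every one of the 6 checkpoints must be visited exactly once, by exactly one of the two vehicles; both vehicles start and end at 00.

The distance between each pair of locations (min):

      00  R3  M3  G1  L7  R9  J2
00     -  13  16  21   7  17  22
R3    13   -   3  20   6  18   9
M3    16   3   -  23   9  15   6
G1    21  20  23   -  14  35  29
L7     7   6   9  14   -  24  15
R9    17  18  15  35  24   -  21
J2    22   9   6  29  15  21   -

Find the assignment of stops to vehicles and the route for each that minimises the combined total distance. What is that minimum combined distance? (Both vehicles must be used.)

Minimum combined distance: 102 min.

There are 2^5 − 1 = 31 ways to divide the 6 stops into two non-empty groups. For each, the best each vehicle can do is its own shortest tour through its group:
  {R3} + {M3, G1, L7, R9, J2}: 26 + 88 = 114
  {M3} + {R3, G1, L7, R9, J2}: 32 + 88 = 120
  {R3, M3} + {G1, L7, R9, J2}: 32 + 88 = 120
  {G1} + {R3, M3, L7, R9, J2}: 42 + 60 = 102
  {R3, G1} + {M3, L7, R9, J2}: 54 + 60 = 114
  {M3, G1} + {R3, L7, R9, J2}: 60 + 60 = 120
  … (31 splits in total)
Best: vehicle 1 00 → G1 → 00 = 42; vehicle 2 00 → L7 → R3 → M3 → J2 → R9 → 00 = 60; combined 102.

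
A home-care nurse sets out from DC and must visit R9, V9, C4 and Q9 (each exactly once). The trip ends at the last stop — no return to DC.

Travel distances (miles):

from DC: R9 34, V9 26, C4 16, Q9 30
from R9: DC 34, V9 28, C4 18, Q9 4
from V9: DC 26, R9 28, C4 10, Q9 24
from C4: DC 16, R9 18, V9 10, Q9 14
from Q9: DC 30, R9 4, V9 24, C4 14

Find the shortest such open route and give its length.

Minimum one-way distance = 54 miles.

There are 4! = 24 possible orderings.
DC → R9 → V9 → C4 → Q9: 34+28+10+14 = 86
DC → R9 → V9 → Q9 → C4: 34+28+24+14 = 100
DC → R9 → C4 → V9 → Q9: 34+18+10+24 = 86
DC → R9 → C4 → Q9 → V9: 34+18+14+24 = 90
DC → R9 → Q9 → V9 → C4: 34+4+24+10 = 72
DC → R9 → Q9 → C4 → V9: 34+4+14+10 = 62
DC → V9 → R9 → C4 → Q9: 26+28+18+14 = 86
DC → V9 → R9 → Q9 → C4: 26+28+4+14 = 72
DC → V9 → C4 → R9 → Q9: 26+10+18+4 = 58
DC → V9 → C4 → Q9 → R9: 26+10+14+4 = 54
DC → V9 → Q9 → R9 → C4: 26+24+4+18 = 72
DC → V9 → Q9 → C4 → R9: 26+24+14+18 = 82
DC → C4 → R9 → V9 → Q9: 16+18+28+24 = 86
DC → C4 → R9 → Q9 → V9: 16+18+4+24 = 62
… (10 more)
The minimum is 54.
One shortest path: DC → V9 → C4 → Q9 → R9.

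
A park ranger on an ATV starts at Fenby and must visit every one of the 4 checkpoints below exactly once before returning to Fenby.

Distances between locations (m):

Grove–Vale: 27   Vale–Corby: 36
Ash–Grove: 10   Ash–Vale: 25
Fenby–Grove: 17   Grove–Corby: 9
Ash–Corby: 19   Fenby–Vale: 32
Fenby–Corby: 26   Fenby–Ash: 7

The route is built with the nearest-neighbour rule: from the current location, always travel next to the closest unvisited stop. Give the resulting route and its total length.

Total distance 94 m via the nearest-neighbour route Fenby → Ash → Grove → Corby → Vale → Fenby.

At Fenby the remaining stops are Ash 7, Grove 17, Corby 26, Vale 32; go to Ash.
At Ash the remaining stops are Grove 10, Corby 19, Vale 25; go to Grove.
At Grove the remaining stops are Corby 9, Vale 27; go to Corby.
At Corby the remaining stops are Vale 36; go to Vale.
Return Vale→Fenby: 32.
Total = 7 + 10 + 9 + 36 + 32 = 94.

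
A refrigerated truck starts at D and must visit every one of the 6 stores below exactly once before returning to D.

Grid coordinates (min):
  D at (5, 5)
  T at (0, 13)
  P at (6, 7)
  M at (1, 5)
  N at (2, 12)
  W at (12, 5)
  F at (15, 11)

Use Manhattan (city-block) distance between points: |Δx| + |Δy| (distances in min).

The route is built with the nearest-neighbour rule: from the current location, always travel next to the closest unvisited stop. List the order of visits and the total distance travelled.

From D: distances to unvisited — P=3, M=4, W=7, N=10, T=13, F=16. Nearest is P (3).
From P: distances to unvisited — M=7, W=8, N=9, T=12, F=13. Nearest is M (7).
From M: distances to unvisited — N=8, T=9, W=11, F=20. Nearest is N (8).
From N: distances to unvisited — T=3, F=14, W=17. Nearest is T (3).
From T: distances to unvisited — F=17, W=20. Nearest is F (17).
From F: distances to unvisited — W=9. Nearest is W (9).
Return W→D: 7.
Total = 3 + 7 + 8 + 3 + 17 + 9 + 7 = 54.

Total distance 54 min via the nearest-neighbour route D → P → M → N → T → F → W → D.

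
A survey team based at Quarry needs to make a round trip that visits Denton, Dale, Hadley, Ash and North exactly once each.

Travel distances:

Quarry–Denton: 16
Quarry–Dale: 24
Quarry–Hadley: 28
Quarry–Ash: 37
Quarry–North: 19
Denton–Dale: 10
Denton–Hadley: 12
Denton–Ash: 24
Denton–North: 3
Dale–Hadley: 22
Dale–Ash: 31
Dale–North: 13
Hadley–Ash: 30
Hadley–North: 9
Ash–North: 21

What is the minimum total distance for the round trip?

Shortest round trip = 113.

With 5 stops there are 5!/2 = 60 distinct round trips (a route and its reverse cost the same).
Quarry → Denton → Dale → Hadley → Ash → North → Quarry: 16+10+22+30+21+19 = 118
Quarry → Denton → Dale → Hadley → North → Ash → Quarry: 16+10+22+9+21+37 = 115
Quarry → Denton → Dale → Ash → Hadley → North → Quarry: 16+10+31+30+9+19 = 115
Quarry → Denton → Dale → Ash → North → Hadley → Quarry: 16+10+31+21+9+28 = 115
Quarry → Denton → Dale → North → Hadley → Ash → Quarry: 16+10+13+9+30+37 = 115
Quarry → Denton → Dale → North → Ash → Hadley → Quarry: 16+10+13+21+30+28 = 118
Quarry → Denton → Hadley → Dale → Ash → North → Quarry: 16+12+22+31+21+19 = 121
Quarry → Denton → Hadley → Dale → North → Ash → Quarry: 16+12+22+13+21+37 = 121
Quarry → Denton → Hadley → Ash → Dale → North → Quarry: 16+12+30+31+13+19 = 121
Quarry → Denton → Hadley → Ash → North → Dale → Quarry: 16+12+30+21+13+24 = 116
Quarry → Denton → Hadley → North → Dale → Ash → Quarry: 16+12+9+13+31+37 = 118
Quarry → Denton → Hadley → North → Ash → Dale → Quarry: 16+12+9+21+31+24 = 113
Quarry → Denton → Ash → Dale → Hadley → North → Quarry: 16+24+31+22+9+19 = 121
Quarry → Denton → Ash → Dale → North → Hadley → Quarry: 16+24+31+13+9+28 = 121
… (46 more)
The minimum is 113.
One optimal route: Quarry → Denton → Hadley → North → Ash → Dale → Quarry (or its reverse).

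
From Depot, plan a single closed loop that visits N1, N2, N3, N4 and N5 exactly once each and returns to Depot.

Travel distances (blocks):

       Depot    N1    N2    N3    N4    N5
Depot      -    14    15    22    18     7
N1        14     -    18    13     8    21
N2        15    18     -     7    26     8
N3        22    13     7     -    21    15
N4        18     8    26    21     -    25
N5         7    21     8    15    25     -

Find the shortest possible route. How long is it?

61 blocks — the shortest possible round trip.

There are 60 distinct closed tours to check (reversals are equivalent).
Depot → N1 → N2 → N3 → N4 → N5 → Depot: 14+18+7+21+25+7 = 92
Depot → N1 → N2 → N3 → N5 → N4 → Depot: 14+18+7+15+25+18 = 97
Depot → N1 → N2 → N4 → N3 → N5 → Depot: 14+18+26+21+15+7 = 101
Depot → N1 → N2 → N4 → N5 → N3 → Depot: 14+18+26+25+15+22 = 120
Depot → N1 → N2 → N5 → N3 → N4 → Depot: 14+18+8+15+21+18 = 94
Depot → N1 → N2 → N5 → N4 → N3 → Depot: 14+18+8+25+21+22 = 108
Depot → N1 → N3 → N2 → N4 → N5 → Depot: 14+13+7+26+25+7 = 92
Depot → N1 → N3 → N2 → N5 → N4 → Depot: 14+13+7+8+25+18 = 85
Depot → N1 → N3 → N4 → N2 → N5 → Depot: 14+13+21+26+8+7 = 89
Depot → N1 → N3 → N4 → N5 → N2 → Depot: 14+13+21+25+8+15 = 96
Depot → N1 → N3 → N5 → N2 → N4 → Depot: 14+13+15+8+26+18 = 94
Depot → N1 → N3 → N5 → N4 → N2 → Depot: 14+13+15+25+26+15 = 108
Depot → N1 → N4 → N2 → N3 → N5 → Depot: 14+8+26+7+15+7 = 77
Depot → N1 → N4 → N2 → N5 → N3 → Depot: 14+8+26+8+15+22 = 93
… (46 more)
Depot → N4 → N1 → N3 → N2 → N5 → Depot: 18+8+13+7+8+7 = 61  ← best
The minimum is 61.
One optimal route: Depot → N4 → N1 → N3 → N2 → N5 → Depot (or its reverse).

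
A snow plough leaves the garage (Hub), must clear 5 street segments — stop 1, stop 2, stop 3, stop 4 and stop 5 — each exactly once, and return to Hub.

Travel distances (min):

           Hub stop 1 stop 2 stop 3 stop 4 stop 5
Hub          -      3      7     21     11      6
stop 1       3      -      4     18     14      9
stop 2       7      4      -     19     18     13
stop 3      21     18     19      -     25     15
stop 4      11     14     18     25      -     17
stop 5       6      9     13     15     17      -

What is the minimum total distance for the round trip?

With 5 stops there are 5!/2 = 60 distinct round trips (a route and its reverse cost the same).
Hub→stop 1→stop 2→stop 3→stop 4→stop 5→Hub: 3+4+19+25+17+6 = 74
Hub→stop 1→stop 2→stop 3→stop 5→stop 4→Hub: 3+4+19+15+17+11 = 69
Hub→stop 1→stop 2→stop 4→stop 3→stop 5→Hub: 3+4+18+25+15+6 = 71
Hub→stop 1→stop 2→stop 4→stop 5→stop 3→Hub: 3+4+18+17+15+21 = 78
Hub→stop 1→stop 2→stop 5→stop 3→stop 4→Hub: 3+4+13+15+25+11 = 71
Hub→stop 1→stop 2→stop 5→stop 4→stop 3→Hub: 3+4+13+17+25+21 = 83
Hub→stop 1→stop 3→stop 2→stop 4→stop 5→Hub: 3+18+19+18+17+6 = 81
Hub→stop 1→stop 3→stop 2→stop 5→stop 4→Hub: 3+18+19+13+17+11 = 81
Hub→stop 1→stop 3→stop 4→stop 2→stop 5→Hub: 3+18+25+18+13+6 = 83
Hub→stop 1→stop 3→stop 4→stop 5→stop 2→Hub: 3+18+25+17+13+7 = 83
Hub→stop 1→stop 3→stop 5→stop 2→stop 4→Hub: 3+18+15+13+18+11 = 78
Hub→stop 1→stop 3→stop 5→stop 4→stop 2→Hub: 3+18+15+17+18+7 = 78
Hub→stop 1→stop 4→stop 2→stop 3→stop 5→Hub: 3+14+18+19+15+6 = 75
Hub→stop 1→stop 4→stop 2→stop 5→stop 3→Hub: 3+14+18+13+15+21 = 84
… (46 more)
The minimum is 69.
One optimal route: Hub → stop 1 → stop 2 → stop 3 → stop 5 → stop 4 → Hub (or its reverse).

69 min — the shortest possible round trip.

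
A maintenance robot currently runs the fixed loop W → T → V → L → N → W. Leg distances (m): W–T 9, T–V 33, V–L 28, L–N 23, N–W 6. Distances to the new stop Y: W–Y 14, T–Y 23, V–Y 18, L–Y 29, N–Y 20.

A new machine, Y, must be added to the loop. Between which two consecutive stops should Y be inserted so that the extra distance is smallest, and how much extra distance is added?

Adding 8 m by placing Y on the T–V leg.

Insertion cost between consecutive stops i–j is d(i,Y) + d(Y,j) − d(i,j):
  between W and T: 14 + 23 − 9 = 28
  between T and V: 23 + 18 − 33 = 8
  between V and L: 18 + 29 − 28 = 19
  between L and N: 29 + 20 − 23 = 26
  between N and W: 20 + 14 − 6 = 28
Cheapest insertion is between T and V, adding 8.
New total = 99 + 8 = 107.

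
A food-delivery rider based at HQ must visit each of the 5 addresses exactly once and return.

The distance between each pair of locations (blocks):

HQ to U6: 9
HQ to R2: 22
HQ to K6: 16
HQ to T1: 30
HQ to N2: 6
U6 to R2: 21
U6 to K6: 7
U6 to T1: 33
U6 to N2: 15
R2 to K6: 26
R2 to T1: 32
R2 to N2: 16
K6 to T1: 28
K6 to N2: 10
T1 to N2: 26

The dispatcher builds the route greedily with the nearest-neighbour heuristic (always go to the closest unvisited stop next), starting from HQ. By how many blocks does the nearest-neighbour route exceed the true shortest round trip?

From HQ: N2=6, U6=9, K6=16, R2=22, T1=30 → choose N2 (6).
From N2: K6=10, U6=15, R2=16, T1=26 → choose K6 (10).
From K6: U6=7, R2=26, T1=28 → choose U6 (7).
From U6: R2=21, T1=33 → choose R2 (21).
From R2: T1=32 → choose T1 (32).
NN route HQ → N2 → K6 → U6 → R2 → T1 → HQ costs 106.
Optimal: HQ → U6 → K6 → T1 → R2 → N2 → HQ costs 98 (by enumerating all 60 distinct tours).
Excess = 106 − 98 = 8.

The nearest-neighbour route is 8 blocks longer than optimal.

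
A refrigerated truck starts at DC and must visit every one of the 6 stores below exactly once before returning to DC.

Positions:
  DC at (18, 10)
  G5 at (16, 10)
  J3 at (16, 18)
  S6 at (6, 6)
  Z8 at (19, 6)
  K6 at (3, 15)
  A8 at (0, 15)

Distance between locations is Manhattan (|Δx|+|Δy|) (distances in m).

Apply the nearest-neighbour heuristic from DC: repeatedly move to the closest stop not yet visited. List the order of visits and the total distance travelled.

Total distance 66 m via the nearest-neighbour route DC → G5 → Z8 → S6 → K6 → A8 → J3 → DC.

At DC the remaining stops are G5 2, Z8 5, J3 10, S6 16, K6 20, A8 23; go to G5.
At G5 the remaining stops are Z8 7, J3 8, S6 14, K6 18, A8 21; go to Z8.
At Z8 the remaining stops are S6 13, J3 15, K6 25, A8 28; go to S6.
At S6 the remaining stops are K6 12, A8 15, J3 22; go to K6.
At K6 the remaining stops are A8 3, J3 16; go to A8.
At A8 the remaining stops are J3 19; go to J3.
Return J3→DC: 10.
Total = 2 + 7 + 13 + 12 + 3 + 19 + 10 = 66.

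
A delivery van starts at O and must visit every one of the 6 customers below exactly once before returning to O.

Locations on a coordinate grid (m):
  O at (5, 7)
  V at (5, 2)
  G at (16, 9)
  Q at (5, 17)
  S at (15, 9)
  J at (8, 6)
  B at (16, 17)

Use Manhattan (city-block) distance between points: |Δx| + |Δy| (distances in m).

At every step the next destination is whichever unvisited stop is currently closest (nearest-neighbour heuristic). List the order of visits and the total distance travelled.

O → [J:4 / V:5 / Q:10 / S:12 / G:13 / B:21] → J (4)
J → [V:7 / S:10 / G:11 / Q:14 / B:19] → V (7)
V → [Q:15 / S:17 / G:18 / B:26] → Q (15)
Q → [B:11 / S:18 / G:19] → B (11)
B → [G:8 / S:9] → G (8)
G → [S:1] → S (1)
Return S→O: 12.
Total = 4 + 7 + 15 + 11 + 8 + 1 + 12 = 58.

Nearest-neighbour total = 58 m; route O → J → V → Q → B → G → S → O.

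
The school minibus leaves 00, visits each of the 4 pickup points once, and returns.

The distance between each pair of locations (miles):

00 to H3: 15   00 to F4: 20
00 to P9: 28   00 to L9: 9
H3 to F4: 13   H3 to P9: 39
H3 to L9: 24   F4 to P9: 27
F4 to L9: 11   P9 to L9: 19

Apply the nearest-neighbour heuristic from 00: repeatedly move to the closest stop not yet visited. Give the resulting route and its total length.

From 00: distances to unvisited — L9=9, H3=15, F4=20, P9=28. Nearest is L9 (9).
From L9: distances to unvisited — F4=11, P9=19, H3=24. Nearest is F4 (11).
From F4: distances to unvisited — H3=13, P9=27. Nearest is H3 (13).
From H3: distances to unvisited — P9=39. Nearest is P9 (39).
Return P9→00: 28.
Total = 9 + 11 + 13 + 39 + 28 = 100.

100 miles along 00 → L9 → F4 → H3 → P9 → 00.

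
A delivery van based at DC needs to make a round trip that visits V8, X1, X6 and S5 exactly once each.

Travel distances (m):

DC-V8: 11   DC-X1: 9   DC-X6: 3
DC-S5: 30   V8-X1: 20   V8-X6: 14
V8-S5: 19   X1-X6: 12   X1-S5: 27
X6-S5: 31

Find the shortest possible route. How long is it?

Minimum total distance: 72 m.

DC→V8→X1→X6→S5→DC: 11+20+12+31+30 = 104
DC→V8→X1→S5→X6→DC: 11+20+27+31+3 = 92
DC→V8→X6→X1→S5→DC: 11+14+12+27+30 = 94
DC→V8→X6→S5→X1→DC: 11+14+31+27+9 = 92
DC→V8→S5→X1→X6→DC: 11+19+27+12+3 = 72
DC→V8→S5→X6→X1→DC: 11+19+31+12+9 = 82
DC→X1→V8→X6→S5→DC: 9+20+14+31+30 = 104
DC→X1→V8→S5→X6→DC: 9+20+19+31+3 = 82
DC→X1→X6→V8→S5→DC: 9+12+14+19+30 = 84
DC→X1→S5→V8→X6→DC: 9+27+19+14+3 = 72
DC→X6→V8→X1→S5→DC: 3+14+20+27+30 = 94
DC→X6→X1→V8→S5→DC: 3+12+20+19+30 = 84
The minimum is 72.
One optimal route: DC → V8 → S5 → X1 → X6 → DC (or its reverse).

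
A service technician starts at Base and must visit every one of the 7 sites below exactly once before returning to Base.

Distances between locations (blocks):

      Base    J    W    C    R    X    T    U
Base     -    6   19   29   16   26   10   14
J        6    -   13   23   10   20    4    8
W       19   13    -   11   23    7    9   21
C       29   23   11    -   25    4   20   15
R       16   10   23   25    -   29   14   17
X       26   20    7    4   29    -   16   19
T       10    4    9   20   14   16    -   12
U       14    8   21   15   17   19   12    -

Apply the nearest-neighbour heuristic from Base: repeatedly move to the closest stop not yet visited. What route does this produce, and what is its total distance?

78 blocks along Base → J → T → W → X → C → U → R → Base.

From Base: distances to unvisited — J=6, T=10, U=14, R=16, W=19, X=26, C=29. Nearest is J (6).
From J: distances to unvisited — T=4, U=8, R=10, W=13, X=20, C=23. Nearest is T (4).
From T: distances to unvisited — W=9, U=12, R=14, X=16, C=20. Nearest is W (9).
From W: distances to unvisited — X=7, C=11, U=21, R=23. Nearest is X (7).
From X: distances to unvisited — C=4, U=19, R=29. Nearest is C (4).
From C: distances to unvisited — U=15, R=25. Nearest is U (15).
From U: distances to unvisited — R=17. Nearest is R (17).
Return R→Base: 16.
Total = 6 + 4 + 9 + 7 + 4 + 15 + 17 + 16 = 78.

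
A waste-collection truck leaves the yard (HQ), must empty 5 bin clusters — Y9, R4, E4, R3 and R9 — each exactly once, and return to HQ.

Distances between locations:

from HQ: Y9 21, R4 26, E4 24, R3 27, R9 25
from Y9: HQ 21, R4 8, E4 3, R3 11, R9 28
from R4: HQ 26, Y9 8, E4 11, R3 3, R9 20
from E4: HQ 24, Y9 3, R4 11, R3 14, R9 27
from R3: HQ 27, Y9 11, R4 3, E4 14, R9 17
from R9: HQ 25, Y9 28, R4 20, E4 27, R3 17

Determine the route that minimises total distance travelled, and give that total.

Minimum total distance: 80.

With 5 stops there are 5!/2 = 60 distinct round trips (a route and its reverse cost the same).
HQ - Y9 - R4 - E4 - R3 - R9 - HQ: 21+8+11+14+17+25 = 96
HQ - Y9 - R4 - E4 - R9 - R3 - HQ: 21+8+11+27+17+27 = 111
HQ - Y9 - R4 - R3 - E4 - R9 - HQ: 21+8+3+14+27+25 = 98
HQ - Y9 - R4 - R3 - R9 - E4 - HQ: 21+8+3+17+27+24 = 100
HQ - Y9 - R4 - R9 - E4 - R3 - HQ: 21+8+20+27+14+27 = 117
HQ - Y9 - R4 - R9 - R3 - E4 - HQ: 21+8+20+17+14+24 = 104
HQ - Y9 - E4 - R4 - R3 - R9 - HQ: 21+3+11+3+17+25 = 80
HQ - Y9 - E4 - R4 - R9 - R3 - HQ: 21+3+11+20+17+27 = 99
HQ - Y9 - E4 - R3 - R4 - R9 - HQ: 21+3+14+3+20+25 = 86
HQ - Y9 - E4 - R3 - R9 - R4 - HQ: 21+3+14+17+20+26 = 101
HQ - Y9 - E4 - R9 - R4 - R3 - HQ: 21+3+27+20+3+27 = 101
HQ - Y9 - E4 - R9 - R3 - R4 - HQ: 21+3+27+17+3+26 = 97
HQ - Y9 - R3 - R4 - E4 - R9 - HQ: 21+11+3+11+27+25 = 98
HQ - Y9 - R3 - R4 - R9 - E4 - HQ: 21+11+3+20+27+24 = 106
… (46 more)
The minimum is 80.
One optimal route: HQ → Y9 → E4 → R4 → R3 → R9 → HQ (or its reverse).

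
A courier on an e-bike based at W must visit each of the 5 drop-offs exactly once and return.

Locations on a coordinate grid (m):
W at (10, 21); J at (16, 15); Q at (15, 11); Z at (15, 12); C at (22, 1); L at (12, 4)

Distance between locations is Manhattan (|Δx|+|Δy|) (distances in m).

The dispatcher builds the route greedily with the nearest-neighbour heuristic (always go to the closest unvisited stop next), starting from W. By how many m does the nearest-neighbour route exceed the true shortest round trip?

From W: J=12, Z=14, Q=15, L=19, C=32 → choose J (12).
From J: Z=4, Q=5, L=15, C=20 → choose Z (4).
From Z: Q=1, L=11, C=18 → choose Q (1).
From Q: L=10, C=17 → choose L (10).
From L: C=13 → choose C (13).
NN route W → J → Z → Q → L → C → W costs 72.
Optimal: W → J → Z → Q → C → L → W costs 66 (by enumerating all 60 distinct tours).
Excess = 72 − 66 = 6.

Excess over optimum: 6 m.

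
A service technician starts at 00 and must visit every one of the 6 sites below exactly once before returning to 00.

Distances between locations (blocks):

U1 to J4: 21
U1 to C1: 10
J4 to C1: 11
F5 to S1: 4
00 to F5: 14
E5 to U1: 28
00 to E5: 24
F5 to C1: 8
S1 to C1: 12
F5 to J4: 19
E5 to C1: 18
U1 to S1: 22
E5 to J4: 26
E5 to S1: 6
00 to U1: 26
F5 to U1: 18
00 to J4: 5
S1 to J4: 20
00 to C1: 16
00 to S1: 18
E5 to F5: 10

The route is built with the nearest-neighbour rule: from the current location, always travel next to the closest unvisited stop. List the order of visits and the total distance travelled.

Total distance 88 blocks via the nearest-neighbour route 00 → J4 → C1 → F5 → S1 → E5 → U1 → 00.

At 00 the remaining stops are J4 5, F5 14, C1 16, S1 18, E5 24, U1 26; go to J4.
At J4 the remaining stops are C1 11, F5 19, S1 20, U1 21, E5 26; go to C1.
At C1 the remaining stops are F5 8, U1 10, S1 12, E5 18; go to F5.
At F5 the remaining stops are S1 4, E5 10, U1 18; go to S1.
At S1 the remaining stops are E5 6, U1 22; go to E5.
At E5 the remaining stops are U1 28; go to U1.
Return U1→00: 26.
Total = 5 + 11 + 8 + 4 + 6 + 28 + 26 = 88.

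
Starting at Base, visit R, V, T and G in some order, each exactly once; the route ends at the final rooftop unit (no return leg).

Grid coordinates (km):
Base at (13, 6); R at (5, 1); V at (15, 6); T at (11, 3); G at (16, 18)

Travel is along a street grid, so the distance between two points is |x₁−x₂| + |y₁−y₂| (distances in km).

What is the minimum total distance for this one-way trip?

41 km — the minimum one-way total.

There are 4! = 24 possible orderings.
Base→R→V→T→G: 13+15+7+20 = 55
Base→R→V→G→T: 13+15+13+20 = 61
Base→R→T→V→G: 13+8+7+13 = 41
Base→R→T→G→V: 13+8+20+13 = 54
Base→R→G→V→T: 13+28+13+7 = 61
Base→R→G→T→V: 13+28+20+7 = 68
Base→V→R→T→G: 2+15+8+20 = 45
Base→V→R→G→T: 2+15+28+20 = 65
Base→V→T→R→G: 2+7+8+28 = 45
Base→V→T→G→R: 2+7+20+28 = 57
Base→V→G→R→T: 2+13+28+8 = 51
Base→V→G→T→R: 2+13+20+8 = 43
Base→T→R→V→G: 5+8+15+13 = 41
Base→T→R→G→V: 5+8+28+13 = 54
… (10 more)
The minimum is 41.
One shortest path: Base → R → T → V → G.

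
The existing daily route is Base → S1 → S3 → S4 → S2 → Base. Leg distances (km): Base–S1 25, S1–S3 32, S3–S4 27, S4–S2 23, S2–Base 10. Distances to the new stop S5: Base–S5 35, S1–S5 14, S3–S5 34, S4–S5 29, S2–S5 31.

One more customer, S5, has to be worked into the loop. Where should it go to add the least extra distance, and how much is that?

Insertion cost between consecutive stops i–j is d(i,S5) + d(S5,j) − d(i,j):
  between Base and S1: 35 + 14 − 25 = 24
  between S1 and S3: 14 + 34 − 32 = 16
  between S3 and S4: 34 + 29 − 27 = 36
  between S4 and S2: 29 + 31 − 23 = 37
  between S2 and Base: 31 + 35 − 10 = 56
Cheapest insertion is between S1 and S3, adding 16.
New total = 117 + 16 = 133.

Minimum extra distance: 16 km, inserting S5 between S1 and S3.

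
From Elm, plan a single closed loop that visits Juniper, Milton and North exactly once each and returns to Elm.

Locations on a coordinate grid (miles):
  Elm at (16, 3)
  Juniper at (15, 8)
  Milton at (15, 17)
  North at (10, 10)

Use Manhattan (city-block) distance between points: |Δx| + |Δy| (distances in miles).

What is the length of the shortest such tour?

Minimum total distance: 40 miles.

Elm-Juniper-Milton-North-Elm: 6+9+12+13 = 40
Elm-Juniper-North-Milton-Elm: 6+7+12+15 = 40
Elm-Milton-Juniper-North-Elm: 15+9+7+13 = 44
The minimum is 40.
One optimal route: Elm → Juniper → Milton → North → Elm (or its reverse).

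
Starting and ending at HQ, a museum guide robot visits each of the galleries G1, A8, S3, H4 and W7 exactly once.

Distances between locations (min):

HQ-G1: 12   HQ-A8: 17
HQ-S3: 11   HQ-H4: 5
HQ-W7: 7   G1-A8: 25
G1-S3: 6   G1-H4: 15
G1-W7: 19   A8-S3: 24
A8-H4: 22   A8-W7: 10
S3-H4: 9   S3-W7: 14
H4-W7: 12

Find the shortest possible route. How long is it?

Shortest round trip = 62 min.

HQ → G1 → A8 → S3 → H4 → W7 → HQ: 12+25+24+9+12+7 = 89
HQ → G1 → A8 → S3 → W7 → H4 → HQ: 12+25+24+14+12+5 = 92
HQ → G1 → A8 → H4 → S3 → W7 → HQ: 12+25+22+9+14+7 = 89
HQ → G1 → A8 → H4 → W7 → S3 → HQ: 12+25+22+12+14+11 = 96
HQ → G1 → A8 → W7 → S3 → H4 → HQ: 12+25+10+14+9+5 = 75
HQ → G1 → A8 → W7 → H4 → S3 → HQ: 12+25+10+12+9+11 = 79
HQ → G1 → S3 → A8 → H4 → W7 → HQ: 12+6+24+22+12+7 = 83
HQ → G1 → S3 → A8 → W7 → H4 → HQ: 12+6+24+10+12+5 = 69
HQ → G1 → S3 → H4 → A8 → W7 → HQ: 12+6+9+22+10+7 = 66
HQ → G1 → S3 → H4 → W7 → A8 → HQ: 12+6+9+12+10+17 = 66
HQ → G1 → S3 → W7 → A8 → H4 → HQ: 12+6+14+10+22+5 = 69
HQ → G1 → S3 → W7 → H4 → A8 → HQ: 12+6+14+12+22+17 = 83
HQ → G1 → H4 → A8 → S3 → W7 → HQ: 12+15+22+24+14+7 = 94
HQ → G1 → H4 → A8 → W7 → S3 → HQ: 12+15+22+10+14+11 = 84
… (46 more)
HQ → H4 → S3 → G1 → A8 → W7 → HQ: 5+9+6+25+10+7 = 62  ← best
The minimum is 62.
One optimal route: HQ → H4 → S3 → G1 → A8 → W7 → HQ (or its reverse).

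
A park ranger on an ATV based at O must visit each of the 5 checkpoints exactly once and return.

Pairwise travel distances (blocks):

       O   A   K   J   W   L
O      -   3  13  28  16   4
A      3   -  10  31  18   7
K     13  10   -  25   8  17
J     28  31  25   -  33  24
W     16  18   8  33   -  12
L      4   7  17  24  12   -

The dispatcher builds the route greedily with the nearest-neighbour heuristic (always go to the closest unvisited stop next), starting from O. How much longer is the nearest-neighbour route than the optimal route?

Excess over optimum: 1 blocks.

O: A=3, L=4, K=13, W=16, J=28 ⇒ A
A: L=7, K=10, W=18, J=31 ⇒ L
L: W=12, K=17, J=24 ⇒ W
W: K=8, J=33 ⇒ K
K: J=25 ⇒ J
NN route O → A → L → W → K → J → O costs 83.
Optimal: O → A → K → W → J → L → O costs 82 (by enumerating all 60 distinct tours).
Excess = 83 − 82 = 1.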